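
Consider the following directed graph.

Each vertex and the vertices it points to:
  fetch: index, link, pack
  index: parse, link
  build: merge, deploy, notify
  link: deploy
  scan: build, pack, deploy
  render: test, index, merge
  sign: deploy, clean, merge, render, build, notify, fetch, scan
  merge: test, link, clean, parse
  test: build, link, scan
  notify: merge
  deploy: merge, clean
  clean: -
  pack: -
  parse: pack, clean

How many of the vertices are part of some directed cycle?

7

A vertex is on a directed cycle iff it belongs to a strongly connected component of size ≥ 2 (or has a self-loop).
The vertices on cycles are {link, scan, test, build, merge, deploy, notify} — 7 in total.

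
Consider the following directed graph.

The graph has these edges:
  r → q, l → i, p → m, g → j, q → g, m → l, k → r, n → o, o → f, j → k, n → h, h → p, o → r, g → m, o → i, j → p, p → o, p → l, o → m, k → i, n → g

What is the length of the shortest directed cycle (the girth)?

For each vertex v, BFS finds the shortest path from v back to v.
The shortest such closed walk is g → j → k → r → q → g, length 5.

5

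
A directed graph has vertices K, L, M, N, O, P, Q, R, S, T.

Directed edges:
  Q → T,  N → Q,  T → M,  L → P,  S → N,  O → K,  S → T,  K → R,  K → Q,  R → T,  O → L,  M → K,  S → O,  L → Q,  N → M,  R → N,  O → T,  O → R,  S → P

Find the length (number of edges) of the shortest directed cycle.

4

For each vertex v, BFS finds the shortest path from v back to v.
The shortest such closed walk is N → M → K → R → N, length 4.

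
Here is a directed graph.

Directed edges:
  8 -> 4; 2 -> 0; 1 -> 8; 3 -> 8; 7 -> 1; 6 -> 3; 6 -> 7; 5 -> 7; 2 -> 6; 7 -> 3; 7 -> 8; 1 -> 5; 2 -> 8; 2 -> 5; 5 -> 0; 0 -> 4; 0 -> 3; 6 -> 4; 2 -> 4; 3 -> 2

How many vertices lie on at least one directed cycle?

7

A vertex is on a directed cycle iff it belongs to a strongly connected component of size ≥ 2 (or has a self-loop).
The vertices on cycles are {0, 1, 2, 3, 5, 6, 7} — 7 in total.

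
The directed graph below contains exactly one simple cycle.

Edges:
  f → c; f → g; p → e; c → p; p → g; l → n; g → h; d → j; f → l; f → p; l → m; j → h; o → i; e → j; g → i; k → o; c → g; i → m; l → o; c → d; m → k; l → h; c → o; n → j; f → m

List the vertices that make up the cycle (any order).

i, k, m, o

DFS with gray/black marking from m:
m gray
  k gray
    o gray
      i gray
        i→m: m is gray → back edge
Back edge closes the cycle m → k → o → i → m; its vertices are {i, k, m, o}.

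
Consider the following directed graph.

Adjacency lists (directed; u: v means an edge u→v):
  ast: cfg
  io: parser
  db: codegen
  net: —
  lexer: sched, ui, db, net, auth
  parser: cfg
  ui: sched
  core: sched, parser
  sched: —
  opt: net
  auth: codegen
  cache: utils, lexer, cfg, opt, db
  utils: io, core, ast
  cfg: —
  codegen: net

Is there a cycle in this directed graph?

DFS with white/gray/black marking, starting from db:
db gray
  codegen gray
    net gray
    net black
  codegen black
db black
ast gray
  cfg gray
  cfg black
ast black
io gray
  parser gray
    parser→cfg: cfg black — skip
  parser black
io black
lexer gray
  sched gray
  sched black
  ui gray
    ui→sched: sched black — skip
  ui black
  lexer→db: db black — skip
  lexer→net: net black — skip
  auth gray
    auth→codegen: codegen black — skip
  auth black
lexer black
core gray
  core→sched: sched black — skip
  core→parser: parser black — skip
core black
opt gray
  opt→net: net black — skip
opt black
cache gray
  utils gray
    utils→io: io black — skip
    utils→core: core black — skip
    utils→ast: ast black — skip
  utils black
  cache→lexer: lexer black — skip
  cache→cfg: cfg black — skip
  cache→opt: opt black — skip
  cache→db: db black — skip
cache black
Every edge goes to a white or black vertex — no back edge, so the graph is acyclic.

No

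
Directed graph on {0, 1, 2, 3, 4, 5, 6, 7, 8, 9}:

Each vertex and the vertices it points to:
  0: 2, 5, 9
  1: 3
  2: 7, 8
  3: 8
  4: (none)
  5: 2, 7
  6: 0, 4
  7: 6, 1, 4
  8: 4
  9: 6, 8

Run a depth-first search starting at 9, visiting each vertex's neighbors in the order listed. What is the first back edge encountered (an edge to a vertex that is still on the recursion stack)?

7→6

DFS from 9 (visiting each vertex's neighbors in the order listed); mark gray on enter, black on exit:
9 gray
  6 gray
    0 gray
      2 gray
        7 gray
          7→6: 6 is gray → back edge
First back edge: 7 → 6.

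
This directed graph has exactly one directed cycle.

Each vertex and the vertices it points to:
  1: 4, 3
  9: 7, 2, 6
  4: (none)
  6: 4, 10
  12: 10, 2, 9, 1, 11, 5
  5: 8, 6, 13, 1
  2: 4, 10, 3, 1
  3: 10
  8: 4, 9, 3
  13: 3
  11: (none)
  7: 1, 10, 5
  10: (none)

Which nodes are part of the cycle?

5, 7, 8, 9

DFS with gray/black marking from 9:
9 gray
  7 gray
    1 gray
      4 gray
      4 black
      3 gray
        10 gray
        10 black
      3 black
    1 black
    7→10: 10 black — skip
    5 gray
      8 gray
        8→4: 4 black — skip
        8→9: 9 is gray → back edge
Back edge closes the cycle 9 → 7 → 5 → 8 → 9; its vertices are {5, 7, 8, 9}.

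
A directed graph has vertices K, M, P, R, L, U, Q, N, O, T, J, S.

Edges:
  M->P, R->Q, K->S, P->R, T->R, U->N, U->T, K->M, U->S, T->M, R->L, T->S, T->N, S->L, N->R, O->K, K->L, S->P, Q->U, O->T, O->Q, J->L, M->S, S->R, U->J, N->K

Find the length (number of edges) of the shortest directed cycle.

For each vertex v, BFS finds the shortest path from v back to v.
The shortest such closed walk is Q → U → T → R → Q, length 4.

4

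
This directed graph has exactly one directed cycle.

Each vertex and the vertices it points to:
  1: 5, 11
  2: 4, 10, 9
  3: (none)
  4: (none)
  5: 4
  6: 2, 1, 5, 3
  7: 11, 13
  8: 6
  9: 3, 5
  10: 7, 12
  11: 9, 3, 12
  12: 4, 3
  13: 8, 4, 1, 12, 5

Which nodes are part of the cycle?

2, 6, 7, 8, 10, 13

DFS with gray/black marking from 7:
7 gray
  11 gray
    9 gray
      3 gray
      3 black
      5 gray
        4 gray
        4 black
      5 black
    9 black
    11→3: 3 black — skip
    12 gray
      12→4: 4 black — skip
      12→3: 3 black — skip
    12 black
  11 black
  13 gray
    8 gray
      6 gray
        2 gray
          2→4: 4 black — skip
          10 gray
            10→7: 7 is gray → back edge
Back edge closes the cycle 7 → 13 → 8 → 6 → 2 → 10 → 7; its vertices are {2, 6, 7, 8, 10, 13}.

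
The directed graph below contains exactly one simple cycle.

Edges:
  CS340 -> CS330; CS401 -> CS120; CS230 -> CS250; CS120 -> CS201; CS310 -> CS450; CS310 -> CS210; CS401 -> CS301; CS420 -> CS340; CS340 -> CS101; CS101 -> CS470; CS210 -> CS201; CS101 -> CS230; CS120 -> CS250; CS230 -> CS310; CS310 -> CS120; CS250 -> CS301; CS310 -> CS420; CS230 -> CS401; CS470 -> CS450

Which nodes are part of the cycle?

CS101, CS230, CS310, CS340, CS420

DFS with gray/black marking from CS340:
CS340 gray
  CS330 gray
  CS330 black
  CS101 gray
    CS230 gray
      CS401 gray
        CS120 gray
          CS201 gray
          CS201 black
          CS250 gray
            CS301 gray
            CS301 black
          CS250 black
        CS120 black
        CS401→CS301: CS301 black — skip
      CS401 black
      CS310 gray
        CS310→CS120: CS120 black — skip
        CS450 gray
        CS450 black
        CS210 gray
          CS210→CS201: CS201 black — skip
        CS210 black
        CS420 gray
          CS420→CS340: CS340 is gray → back edge
Back edge closes the cycle CS340 → CS101 → CS230 → CS310 → CS420 → CS340; its vertices are {CS101, CS230, CS310, CS340, CS420}.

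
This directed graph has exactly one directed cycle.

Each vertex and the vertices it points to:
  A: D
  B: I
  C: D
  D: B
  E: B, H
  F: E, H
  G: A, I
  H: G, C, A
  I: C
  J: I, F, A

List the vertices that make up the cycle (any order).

B, C, D, I

DFS with gray/black marking from B:
B gray
  I gray
    C gray
      D gray
        D→B: B is gray → back edge
Back edge closes the cycle B → I → C → D → B; its vertices are {B, C, D, I}.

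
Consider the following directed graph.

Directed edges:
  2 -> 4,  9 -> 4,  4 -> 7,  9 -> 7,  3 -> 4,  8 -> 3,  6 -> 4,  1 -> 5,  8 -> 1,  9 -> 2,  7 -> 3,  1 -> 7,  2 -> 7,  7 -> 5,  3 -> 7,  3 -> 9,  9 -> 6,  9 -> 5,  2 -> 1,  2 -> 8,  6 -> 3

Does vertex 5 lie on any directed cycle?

No

5 lies on a cycle iff there is a path from 5 back to itself.
Exploring from 5, it never reaches itself; equivalently, its strongly connected component is a singleton.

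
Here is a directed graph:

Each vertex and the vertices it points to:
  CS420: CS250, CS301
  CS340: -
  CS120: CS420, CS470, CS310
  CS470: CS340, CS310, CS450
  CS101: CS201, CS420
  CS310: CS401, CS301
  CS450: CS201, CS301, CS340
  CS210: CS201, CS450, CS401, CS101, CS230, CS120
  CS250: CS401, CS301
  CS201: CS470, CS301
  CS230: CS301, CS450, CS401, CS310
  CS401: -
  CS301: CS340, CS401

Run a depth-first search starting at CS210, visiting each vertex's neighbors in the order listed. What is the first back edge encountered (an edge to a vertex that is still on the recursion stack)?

DFS from CS210 (visiting each vertex's neighbors in the order listed); mark gray on enter, black on exit:
CS210 gray
  CS201 gray
    CS470 gray
      CS340 gray
      CS340 black
      CS310 gray
        CS401 gray
        CS401 black
        CS301 gray
          CS301→CS340: CS340 black — skip
          CS301→CS401: CS401 black — skip
        CS301 black
      CS310 black
      CS450 gray
        CS450→CS201: CS201 is gray → back edge
First back edge: CS450 → CS201.

CS450->CS201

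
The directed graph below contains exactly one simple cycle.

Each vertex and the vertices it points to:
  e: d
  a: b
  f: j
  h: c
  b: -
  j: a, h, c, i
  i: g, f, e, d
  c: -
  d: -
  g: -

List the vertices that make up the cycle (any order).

DFS with gray/black marking from j:
j gray
  a gray
    b gray
    b black
  a black
  h gray
    c gray
    c black
  h black
  j→c: c black — skip
  i gray
    g gray
    g black
    f gray
      f→j: j is gray → back edge
Back edge closes the cycle j → i → f → j; its vertices are {f, i, j}.

f, i, j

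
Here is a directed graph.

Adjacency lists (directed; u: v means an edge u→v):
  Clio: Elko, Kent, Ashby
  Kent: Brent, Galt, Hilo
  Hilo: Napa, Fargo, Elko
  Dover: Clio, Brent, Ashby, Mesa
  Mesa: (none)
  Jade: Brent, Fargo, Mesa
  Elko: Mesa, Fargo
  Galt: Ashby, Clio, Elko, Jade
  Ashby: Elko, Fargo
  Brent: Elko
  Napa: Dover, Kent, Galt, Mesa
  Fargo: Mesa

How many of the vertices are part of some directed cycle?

6

A vertex is on a directed cycle iff it belongs to a strongly connected component of size ≥ 2 (or has a self-loop).
The vertices on cycles are {Clio, Galt, Hilo, Kent, Napa, Dover} — 6 in total.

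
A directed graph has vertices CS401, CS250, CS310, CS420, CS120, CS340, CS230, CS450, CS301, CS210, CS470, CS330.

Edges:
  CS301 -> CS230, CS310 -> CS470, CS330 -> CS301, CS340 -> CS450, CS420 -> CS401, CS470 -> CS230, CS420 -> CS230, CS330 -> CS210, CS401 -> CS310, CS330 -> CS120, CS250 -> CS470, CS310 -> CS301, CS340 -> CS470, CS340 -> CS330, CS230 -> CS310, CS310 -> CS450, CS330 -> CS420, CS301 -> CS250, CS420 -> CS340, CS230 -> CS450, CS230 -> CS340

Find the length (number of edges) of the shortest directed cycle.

For each vertex v, BFS finds the shortest path from v back to v.
The shortest such closed walk is CS330 → CS420 → CS340 → CS330, length 3.

3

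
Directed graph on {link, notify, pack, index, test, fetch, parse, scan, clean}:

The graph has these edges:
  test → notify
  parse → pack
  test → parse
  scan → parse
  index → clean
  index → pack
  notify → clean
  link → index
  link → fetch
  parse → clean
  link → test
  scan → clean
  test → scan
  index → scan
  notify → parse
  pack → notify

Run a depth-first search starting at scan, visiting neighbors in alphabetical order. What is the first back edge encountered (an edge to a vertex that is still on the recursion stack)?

notify→parse

DFS from scan (visiting neighbors in alphabetical order); mark gray on enter, black on exit:
scan gray
  clean gray
  clean black
  parse gray
    parse→clean: clean black — skip
    pack gray
      notify gray
        notify→clean: clean black — skip
        notify→parse: parse is gray → back edge
First back edge: notify → parse.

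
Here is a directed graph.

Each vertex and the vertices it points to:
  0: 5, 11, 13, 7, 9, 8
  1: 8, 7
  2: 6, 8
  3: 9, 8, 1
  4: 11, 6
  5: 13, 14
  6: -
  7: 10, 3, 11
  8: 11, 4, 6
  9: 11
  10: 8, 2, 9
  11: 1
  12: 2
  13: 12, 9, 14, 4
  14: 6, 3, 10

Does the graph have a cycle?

Yes

DFS with white/gray/black marking, starting from 4:
4 gray
  11 gray
    1 gray
      8 gray
        8→11: 11 is gray → back edge
Back edge found, so a cycle exists: 11 → 1 → 8 → 11.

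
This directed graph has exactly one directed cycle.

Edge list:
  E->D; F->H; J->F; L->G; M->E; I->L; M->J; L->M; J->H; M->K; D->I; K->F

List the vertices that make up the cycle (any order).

DFS with gray/black marking from L:
L gray
  M gray
    E gray
      D gray
        I gray
          I→L: L is gray → back edge
Back edge closes the cycle L → M → E → D → I → L; its vertices are {D, E, I, L, M}.

D, E, I, L, M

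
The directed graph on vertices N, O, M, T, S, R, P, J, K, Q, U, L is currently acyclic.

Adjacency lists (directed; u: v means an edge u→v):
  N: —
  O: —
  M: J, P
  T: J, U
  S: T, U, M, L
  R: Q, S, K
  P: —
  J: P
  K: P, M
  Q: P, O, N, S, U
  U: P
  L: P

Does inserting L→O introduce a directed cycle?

No

Adding L→O creates a cycle iff O can already reach L.
Explore from O: no path reaches L. The graph stays acyclic.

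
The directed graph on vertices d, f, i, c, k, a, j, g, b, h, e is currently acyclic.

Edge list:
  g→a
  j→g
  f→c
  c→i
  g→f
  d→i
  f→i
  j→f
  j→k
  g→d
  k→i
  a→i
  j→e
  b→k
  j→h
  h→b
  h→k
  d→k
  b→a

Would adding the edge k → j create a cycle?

Yes

Adding k→j creates a cycle iff j can already reach k.
Path from j: j → k.
So j → … → k → j is a cycle.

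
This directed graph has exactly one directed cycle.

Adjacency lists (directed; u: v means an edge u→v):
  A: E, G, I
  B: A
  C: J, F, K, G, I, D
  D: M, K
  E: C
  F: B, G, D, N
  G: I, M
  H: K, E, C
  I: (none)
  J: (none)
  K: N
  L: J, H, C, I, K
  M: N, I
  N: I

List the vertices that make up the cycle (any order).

A, B, C, E, F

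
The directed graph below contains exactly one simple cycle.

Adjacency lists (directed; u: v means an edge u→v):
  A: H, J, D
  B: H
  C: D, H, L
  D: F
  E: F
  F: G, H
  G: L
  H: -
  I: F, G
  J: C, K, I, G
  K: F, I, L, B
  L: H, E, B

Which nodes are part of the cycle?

DFS with gray/black marking from L:
L gray
  H gray
  H black
  E gray
    F gray
      G gray
        G→L: L is gray → back edge
Back edge closes the cycle L → E → F → G → L; its vertices are {E, F, G, L}.

E, F, G, L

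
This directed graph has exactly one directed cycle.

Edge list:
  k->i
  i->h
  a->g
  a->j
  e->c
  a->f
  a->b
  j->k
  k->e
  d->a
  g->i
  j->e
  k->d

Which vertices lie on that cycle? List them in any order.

a, d, j, k

DFS with gray/black marking from a:
a gray
  f gray
  f black
  b gray
  b black
  j gray
    e gray
      c gray
      c black
    e black
    k gray
      i gray
        h gray
        h black
      i black
      k→e: e black — skip
      d gray
        d→a: a is gray → back edge
Back edge closes the cycle a → j → k → d → a; its vertices are {a, d, j, k}.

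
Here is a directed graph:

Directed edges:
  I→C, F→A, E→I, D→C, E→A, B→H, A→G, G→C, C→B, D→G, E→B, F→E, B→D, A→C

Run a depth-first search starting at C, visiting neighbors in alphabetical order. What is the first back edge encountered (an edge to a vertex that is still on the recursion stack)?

D→C

DFS from C (visiting neighbors in alphabetical order); mark gray on enter, black on exit:
C gray
  B gray
    D gray
      D→C: C is gray → back edge
First back edge: D → C.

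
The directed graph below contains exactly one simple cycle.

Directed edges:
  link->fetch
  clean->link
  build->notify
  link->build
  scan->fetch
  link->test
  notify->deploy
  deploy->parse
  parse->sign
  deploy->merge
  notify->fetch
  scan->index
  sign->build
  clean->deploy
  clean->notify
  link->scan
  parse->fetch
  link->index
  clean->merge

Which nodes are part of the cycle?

sign, build, parse, deploy, notify

DFS with gray/black marking from notify:
notify gray
  fetch gray
  fetch black
  deploy gray
    parse gray
      parse→fetch: fetch black — skip
      sign gray
        build gray
          build→notify: notify is gray → back edge
Back edge closes the cycle notify → deploy → parse → sign → build → notify; its vertices are {sign, build, parse, deploy, notify}.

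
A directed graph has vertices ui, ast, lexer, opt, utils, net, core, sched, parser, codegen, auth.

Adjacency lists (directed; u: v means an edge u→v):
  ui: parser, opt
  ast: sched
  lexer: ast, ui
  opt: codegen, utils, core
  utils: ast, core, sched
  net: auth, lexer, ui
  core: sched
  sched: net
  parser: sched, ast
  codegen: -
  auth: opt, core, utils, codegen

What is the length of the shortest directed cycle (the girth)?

For each vertex v, BFS finds the shortest path from v back to v.
The shortest such closed walk is net → lexer → ast → sched → net, length 4.

4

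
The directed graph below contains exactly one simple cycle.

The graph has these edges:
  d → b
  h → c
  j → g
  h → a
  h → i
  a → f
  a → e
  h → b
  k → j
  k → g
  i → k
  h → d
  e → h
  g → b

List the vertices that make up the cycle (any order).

a, e, h

DFS with gray/black marking from a:
a gray
  e gray
    h gray
      b gray
      b black
      h→a: a is gray → back edge
Back edge closes the cycle a → e → h → a; its vertices are {a, e, h}.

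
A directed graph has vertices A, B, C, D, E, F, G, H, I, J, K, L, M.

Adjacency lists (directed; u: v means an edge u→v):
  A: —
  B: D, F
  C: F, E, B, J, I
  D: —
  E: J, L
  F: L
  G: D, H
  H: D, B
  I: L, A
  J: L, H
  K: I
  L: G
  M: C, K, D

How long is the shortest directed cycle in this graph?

For each vertex v, BFS finds the shortest path from v back to v.
The shortest such closed walk is B → F → L → G → H → B, length 5.

5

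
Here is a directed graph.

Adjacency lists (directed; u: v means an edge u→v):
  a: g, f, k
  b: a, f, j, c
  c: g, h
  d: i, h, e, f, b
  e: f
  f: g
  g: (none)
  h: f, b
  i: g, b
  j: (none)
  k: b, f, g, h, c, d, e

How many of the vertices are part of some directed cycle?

7

A vertex is on a directed cycle iff it belongs to a strongly connected component of size ≥ 2 (or has a self-loop).
The vertices on cycles are {a, b, c, d, h, i, k} — 7 in total.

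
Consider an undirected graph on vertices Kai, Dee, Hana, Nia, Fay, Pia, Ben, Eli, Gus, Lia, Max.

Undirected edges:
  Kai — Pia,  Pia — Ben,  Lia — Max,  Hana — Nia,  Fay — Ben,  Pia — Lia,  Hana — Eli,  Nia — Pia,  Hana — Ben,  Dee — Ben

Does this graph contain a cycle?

Yes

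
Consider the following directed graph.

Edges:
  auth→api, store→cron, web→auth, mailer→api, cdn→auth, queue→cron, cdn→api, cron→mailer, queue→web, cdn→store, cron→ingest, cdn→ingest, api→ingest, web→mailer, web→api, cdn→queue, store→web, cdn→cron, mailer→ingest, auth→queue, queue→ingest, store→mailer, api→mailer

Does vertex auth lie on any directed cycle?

Yes

auth is on a cycle iff auth can reach itself via ≥1 edge.
auth → queue → web → auth — yes.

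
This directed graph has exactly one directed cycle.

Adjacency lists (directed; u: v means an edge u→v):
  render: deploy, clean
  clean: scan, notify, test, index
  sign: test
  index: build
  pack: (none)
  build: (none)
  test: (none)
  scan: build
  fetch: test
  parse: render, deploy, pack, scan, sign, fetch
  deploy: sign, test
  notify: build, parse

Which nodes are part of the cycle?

clean, parse, notify, render

DFS with gray/black marking from render:
render gray
  deploy gray
    sign gray
      test gray
      test black
    sign black
    deploy→test: test black — skip
  deploy black
  clean gray
    scan gray
      build gray
      build black
    scan black
    notify gray
      notify→build: build black — skip
      parse gray
        parse→render: render is gray → back edge
Back edge closes the cycle render → clean → notify → parse → render; its vertices are {clean, parse, notify, render}.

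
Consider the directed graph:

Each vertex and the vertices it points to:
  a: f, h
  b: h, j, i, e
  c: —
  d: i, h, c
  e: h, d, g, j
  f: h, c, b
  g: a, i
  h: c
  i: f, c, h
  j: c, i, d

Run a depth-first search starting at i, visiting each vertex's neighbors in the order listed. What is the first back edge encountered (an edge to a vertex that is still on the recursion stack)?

j->i

DFS from i (visiting each vertex's neighbors in the order listed); mark gray on enter, black on exit:
i gray
  f gray
    h gray
      c gray
      c black
    h black
    f→c: c black — skip
    b gray
      b→h: h black — skip
      j gray
        j→c: c black — skip
        j→i: i is gray → back edge
First back edge: j → i.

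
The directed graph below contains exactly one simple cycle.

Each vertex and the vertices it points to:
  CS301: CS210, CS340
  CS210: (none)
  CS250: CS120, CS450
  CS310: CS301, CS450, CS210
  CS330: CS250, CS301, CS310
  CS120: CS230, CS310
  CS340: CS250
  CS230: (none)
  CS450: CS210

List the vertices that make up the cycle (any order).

CS120, CS250, CS301, CS310, CS340

DFS with gray/black marking from CS250:
CS250 gray
  CS120 gray
    CS230 gray
    CS230 black
    CS310 gray
      CS301 gray
        CS210 gray
        CS210 black
        CS340 gray
          CS340→CS250: CS250 is gray → back edge
Back edge closes the cycle CS250 → CS120 → CS310 → CS301 → CS340 → CS250; its vertices are {CS120, CS250, CS301, CS310, CS340}.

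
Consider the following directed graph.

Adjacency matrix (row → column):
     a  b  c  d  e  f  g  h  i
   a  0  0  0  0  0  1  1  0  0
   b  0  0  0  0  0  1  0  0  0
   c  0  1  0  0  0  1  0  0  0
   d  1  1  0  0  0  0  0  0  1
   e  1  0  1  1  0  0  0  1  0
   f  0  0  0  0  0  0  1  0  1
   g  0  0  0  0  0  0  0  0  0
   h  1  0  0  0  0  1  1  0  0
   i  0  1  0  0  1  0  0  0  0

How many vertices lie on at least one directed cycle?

8

A vertex is on a directed cycle iff it belongs to a strongly connected component of size ≥ 2 (or has a self-loop).
The vertices on cycles are {a, b, c, d, e, f, h, i} — 8 in total.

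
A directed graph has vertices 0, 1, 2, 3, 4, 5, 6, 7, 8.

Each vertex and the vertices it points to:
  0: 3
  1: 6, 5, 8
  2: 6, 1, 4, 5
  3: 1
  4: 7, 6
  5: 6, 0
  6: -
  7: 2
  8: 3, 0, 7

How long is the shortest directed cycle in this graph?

For each vertex v, BFS finds the shortest path from v back to v.
The shortest such closed walk is 1 → 8 → 3 → 1, length 3.

3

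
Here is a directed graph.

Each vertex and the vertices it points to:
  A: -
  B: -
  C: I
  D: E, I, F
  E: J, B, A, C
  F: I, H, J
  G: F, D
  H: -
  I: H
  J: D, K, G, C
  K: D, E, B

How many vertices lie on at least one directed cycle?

6

A vertex is on a directed cycle iff it belongs to a strongly connected component of size ≥ 2 (or has a self-loop).
The vertices on cycles are {D, E, F, G, J, K} — 6 in total.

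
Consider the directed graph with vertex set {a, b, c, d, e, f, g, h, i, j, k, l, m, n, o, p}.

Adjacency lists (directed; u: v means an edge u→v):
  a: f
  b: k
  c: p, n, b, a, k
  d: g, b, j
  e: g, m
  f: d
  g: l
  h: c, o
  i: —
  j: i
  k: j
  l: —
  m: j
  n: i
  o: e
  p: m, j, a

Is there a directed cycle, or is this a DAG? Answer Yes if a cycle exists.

DFS with white/gray/black marking, starting from o:
o gray
  e gray
    g gray
      l gray
      l black
    g black
    m gray
      j gray
        i gray
        i black
      j black
    m black
  e black
o black
a gray
  f gray
    d gray
      d→g: g black — skip
      b gray
        k gray
          k→j: j black — skip
        k black
      b black
      d→j: j black — skip
    d black
  f black
a black
c gray
  p gray
    p→m: m black — skip
    p→j: j black — skip
    p→a: a black — skip
  p black
  n gray
    n→i: i black — skip
  n black
  c→b: b black — skip
  c→a: a black — skip
  c→k: k black — skip
c black
h gray
  h→c: c black — skip
  h→o: o black — skip
h black
Every edge goes to a white or black vertex — no back edge, so the graph is acyclic.

No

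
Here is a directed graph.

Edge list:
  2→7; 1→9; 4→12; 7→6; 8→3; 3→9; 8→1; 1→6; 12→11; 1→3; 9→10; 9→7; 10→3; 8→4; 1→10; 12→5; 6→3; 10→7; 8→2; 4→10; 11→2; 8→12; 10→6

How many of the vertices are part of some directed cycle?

5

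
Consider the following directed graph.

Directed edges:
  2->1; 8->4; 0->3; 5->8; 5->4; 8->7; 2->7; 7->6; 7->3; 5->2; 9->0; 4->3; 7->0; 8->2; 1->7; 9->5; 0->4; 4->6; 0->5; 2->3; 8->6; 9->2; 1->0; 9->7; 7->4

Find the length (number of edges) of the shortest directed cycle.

4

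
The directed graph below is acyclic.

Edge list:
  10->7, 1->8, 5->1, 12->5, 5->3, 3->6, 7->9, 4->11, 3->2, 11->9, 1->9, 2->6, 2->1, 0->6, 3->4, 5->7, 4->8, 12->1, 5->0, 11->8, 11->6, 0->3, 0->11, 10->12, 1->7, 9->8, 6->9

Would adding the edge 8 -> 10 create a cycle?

Adding 8→10 creates a cycle iff 10 can already reach 8.
Path from 10: 10 → 12 → 1 → 8.
So 10 → … → 8 → 10 is a cycle.

Yes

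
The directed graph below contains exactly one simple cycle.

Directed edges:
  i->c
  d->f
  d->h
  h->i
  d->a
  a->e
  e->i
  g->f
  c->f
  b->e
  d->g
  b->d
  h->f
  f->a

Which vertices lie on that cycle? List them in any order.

a, c, e, f, i

DFS with gray/black marking from e:
e gray
  i gray
    c gray
      f gray
        a gray
          a→e: e is gray → back edge
Back edge closes the cycle e → i → c → f → a → e; its vertices are {a, c, e, f, i}.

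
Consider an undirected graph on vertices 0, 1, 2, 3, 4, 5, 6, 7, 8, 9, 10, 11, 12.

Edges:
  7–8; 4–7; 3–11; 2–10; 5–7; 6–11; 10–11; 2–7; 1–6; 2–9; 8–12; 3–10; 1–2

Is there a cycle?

DFS, tracking each vertex's parent; an edge to a visited non-parent vertex closes a cycle.
Start from 7:
visit 7 (parent –)
  visit 8 (parent 7)
    8–7: parent, skip
    visit 12 (parent 8)
      12–8: parent, skip
  visit 4 (parent 7)
    4–7: parent, skip
  visit 5 (parent 7)
    5–7: parent, skip
  visit 2 (parent 7)
    visit 10 (parent 2)
      visit 11 (parent 10)
        11–10: parent, skip
        visit 6 (parent 11)
          6–11: parent, skip
          visit 1 (parent 6)
            1–2: 2 visited and ≠ parent → cycle
Cycle: 2 – 10 – 11 – 6 – 1 – 2.

Yes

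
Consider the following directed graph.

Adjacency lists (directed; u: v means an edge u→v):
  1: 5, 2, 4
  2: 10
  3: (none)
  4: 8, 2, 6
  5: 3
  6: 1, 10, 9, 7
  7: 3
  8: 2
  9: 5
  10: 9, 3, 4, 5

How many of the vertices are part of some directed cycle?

6

A vertex is on a directed cycle iff it belongs to a strongly connected component of size ≥ 2 (or has a self-loop).
The vertices on cycles are {1, 2, 4, 6, 8, 10} — 6 in total.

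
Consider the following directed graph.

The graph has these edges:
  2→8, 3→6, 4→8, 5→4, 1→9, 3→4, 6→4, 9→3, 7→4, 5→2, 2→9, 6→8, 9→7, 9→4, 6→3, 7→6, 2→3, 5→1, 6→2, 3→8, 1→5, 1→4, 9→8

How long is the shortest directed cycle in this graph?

2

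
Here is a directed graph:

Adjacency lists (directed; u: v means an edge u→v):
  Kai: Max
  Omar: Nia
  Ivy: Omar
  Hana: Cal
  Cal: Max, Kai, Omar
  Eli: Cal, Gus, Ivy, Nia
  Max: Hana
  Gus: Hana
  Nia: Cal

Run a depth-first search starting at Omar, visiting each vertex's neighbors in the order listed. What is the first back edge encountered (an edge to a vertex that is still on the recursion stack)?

Hana->Cal

DFS from Omar (visiting each vertex's neighbors in the order listed); mark gray on enter, black on exit:
Omar gray
  Nia gray
    Cal gray
      Max gray
        Hana gray
          Hana→Cal: Cal is gray → back edge
First back edge: Hana → Cal.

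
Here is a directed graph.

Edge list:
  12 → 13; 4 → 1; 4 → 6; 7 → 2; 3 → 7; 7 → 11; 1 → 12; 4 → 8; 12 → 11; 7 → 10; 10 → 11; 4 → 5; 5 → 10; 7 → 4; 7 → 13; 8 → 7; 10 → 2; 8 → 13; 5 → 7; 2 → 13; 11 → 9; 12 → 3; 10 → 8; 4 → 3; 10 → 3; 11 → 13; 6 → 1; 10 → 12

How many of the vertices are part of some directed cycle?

A vertex is on a directed cycle iff it belongs to a strongly connected component of size ≥ 2 (or has a self-loop).
The vertices on cycles are {1, 3, 4, 5, 6, 7, 8, 10, 12} — 9 in total.

9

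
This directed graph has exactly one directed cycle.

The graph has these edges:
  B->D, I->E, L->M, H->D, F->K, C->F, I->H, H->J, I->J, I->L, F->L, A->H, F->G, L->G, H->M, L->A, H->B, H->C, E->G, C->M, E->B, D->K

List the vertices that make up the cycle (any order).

DFS with gray/black marking from H:
H gray
  M gray
  M black
  J gray
  J black
  D gray
    K gray
    K black
  D black
  B gray
    B→D: D black — skip
  B black
  C gray
    C→M: M black — skip
    F gray
      F→K: K black — skip
      L gray
        G gray
        G black
        A gray
          A→H: H is gray → back edge
Back edge closes the cycle H → C → F → L → A → H; its vertices are {A, C, F, H, L}.

A, C, F, H, L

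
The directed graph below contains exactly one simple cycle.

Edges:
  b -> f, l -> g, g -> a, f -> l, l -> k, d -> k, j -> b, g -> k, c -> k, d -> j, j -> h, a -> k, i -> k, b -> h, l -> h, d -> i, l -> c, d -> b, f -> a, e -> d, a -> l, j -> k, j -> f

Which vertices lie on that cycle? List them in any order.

DFS with gray/black marking from l:
l gray
  h gray
  h black
  c gray
    k gray
    k black
  c black
  l→k: k black — skip
  g gray
    a gray
      a→k: k black — skip
      a→l: l is gray → back edge
Back edge closes the cycle l → g → a → l; its vertices are {a, g, l}.

a, g, l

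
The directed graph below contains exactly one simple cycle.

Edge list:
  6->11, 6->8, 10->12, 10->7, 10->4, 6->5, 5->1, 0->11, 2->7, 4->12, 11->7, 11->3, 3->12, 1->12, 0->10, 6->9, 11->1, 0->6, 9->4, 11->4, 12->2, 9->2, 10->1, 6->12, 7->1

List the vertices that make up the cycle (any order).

1, 2, 7, 12

DFS with gray/black marking from 2:
2 gray
  7 gray
    1 gray
      12 gray
        12→2: 2 is gray → back edge
Back edge closes the cycle 2 → 7 → 1 → 12 → 2; its vertices are {1, 2, 7, 12}.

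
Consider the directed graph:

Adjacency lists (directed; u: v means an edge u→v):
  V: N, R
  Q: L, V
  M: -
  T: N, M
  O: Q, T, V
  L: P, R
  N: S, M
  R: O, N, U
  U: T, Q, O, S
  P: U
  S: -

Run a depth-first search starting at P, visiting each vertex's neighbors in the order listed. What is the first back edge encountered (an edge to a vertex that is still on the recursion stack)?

L→P

DFS from P (visiting each vertex's neighbors in the order listed); mark gray on enter, black on exit:
P gray
  U gray
    T gray
      N gray
        S gray
        S black
        M gray
        M black
      N black
      T→M: M black — skip
    T black
    Q gray
      L gray
        L→P: P is gray → back edge
First back edge: L → P.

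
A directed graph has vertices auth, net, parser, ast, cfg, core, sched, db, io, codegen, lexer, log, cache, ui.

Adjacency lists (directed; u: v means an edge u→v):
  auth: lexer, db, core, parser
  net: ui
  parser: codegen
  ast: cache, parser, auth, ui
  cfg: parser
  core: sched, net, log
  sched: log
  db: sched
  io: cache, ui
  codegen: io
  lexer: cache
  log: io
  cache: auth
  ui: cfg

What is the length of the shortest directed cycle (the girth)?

3

For each vertex v, BFS finds the shortest path from v back to v.
The shortest such closed walk is auth → lexer → cache → auth, length 3.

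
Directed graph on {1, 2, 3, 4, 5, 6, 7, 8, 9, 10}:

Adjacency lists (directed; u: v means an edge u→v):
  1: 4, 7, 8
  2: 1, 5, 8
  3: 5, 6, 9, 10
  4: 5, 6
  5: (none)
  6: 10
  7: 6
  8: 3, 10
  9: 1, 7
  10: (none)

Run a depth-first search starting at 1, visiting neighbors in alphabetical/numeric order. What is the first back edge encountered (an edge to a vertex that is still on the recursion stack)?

DFS from 1 (visiting neighbors in alphabetical/numeric order); mark gray on enter, black on exit:
1 gray
  4 gray
    5 gray
    5 black
    6 gray
      10 gray
      10 black
    6 black
  4 black
  7 gray
    7→6: 6 black — skip
  7 black
  8 gray
    3 gray
      3→5: 5 black — skip
      3→6: 6 black — skip
      9 gray
        9→1: 1 is gray → back edge
First back edge: 9 → 1.

9->1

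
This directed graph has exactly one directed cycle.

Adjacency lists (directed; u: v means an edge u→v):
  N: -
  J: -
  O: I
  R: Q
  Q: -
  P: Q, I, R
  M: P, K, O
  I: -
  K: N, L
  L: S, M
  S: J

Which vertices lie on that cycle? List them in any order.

DFS with gray/black marking from M:
M gray
  P gray
    Q gray
    Q black
    I gray
    I black
    R gray
      R→Q: Q black — skip
    R black
  P black
  K gray
    N gray
    N black
    L gray
      S gray
        J gray
        J black
      S black
      L→M: M is gray → back edge
Back edge closes the cycle M → K → L → M; its vertices are {K, L, M}.

K, L, M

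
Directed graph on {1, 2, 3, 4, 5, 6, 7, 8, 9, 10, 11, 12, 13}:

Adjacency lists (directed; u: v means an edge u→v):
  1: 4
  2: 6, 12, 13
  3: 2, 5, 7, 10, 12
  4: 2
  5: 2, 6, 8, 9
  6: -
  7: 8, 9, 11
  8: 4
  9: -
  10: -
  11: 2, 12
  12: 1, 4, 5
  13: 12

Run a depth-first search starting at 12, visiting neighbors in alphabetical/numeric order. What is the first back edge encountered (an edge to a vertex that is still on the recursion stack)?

2->12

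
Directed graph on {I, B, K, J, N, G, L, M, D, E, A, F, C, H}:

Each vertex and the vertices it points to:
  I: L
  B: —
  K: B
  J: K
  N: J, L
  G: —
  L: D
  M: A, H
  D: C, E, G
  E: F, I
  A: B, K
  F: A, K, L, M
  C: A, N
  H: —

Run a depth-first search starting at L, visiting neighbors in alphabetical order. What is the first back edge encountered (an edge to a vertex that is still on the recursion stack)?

N->L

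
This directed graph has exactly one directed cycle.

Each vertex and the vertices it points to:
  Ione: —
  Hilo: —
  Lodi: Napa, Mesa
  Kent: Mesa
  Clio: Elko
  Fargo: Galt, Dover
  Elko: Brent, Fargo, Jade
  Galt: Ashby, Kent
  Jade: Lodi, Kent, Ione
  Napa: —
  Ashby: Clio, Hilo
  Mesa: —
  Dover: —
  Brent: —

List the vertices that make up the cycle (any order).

Clio, Elko, Galt, Ashby, Fargo

DFS with gray/black marking from Elko:
Elko gray
  Brent gray
  Brent black
  Fargo gray
    Galt gray
      Ashby gray
        Clio gray
          Clio→Elko: Elko is gray → back edge
Back edge closes the cycle Elko → Fargo → Galt → Ashby → Clio → Elko; its vertices are {Clio, Elko, Galt, Ashby, Fargo}.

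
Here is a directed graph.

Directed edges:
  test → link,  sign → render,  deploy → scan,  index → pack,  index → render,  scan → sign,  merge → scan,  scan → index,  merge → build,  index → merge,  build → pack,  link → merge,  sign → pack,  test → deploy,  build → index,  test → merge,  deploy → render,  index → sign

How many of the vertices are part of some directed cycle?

A vertex is on a directed cycle iff it belongs to a strongly connected component of size ≥ 2 (or has a self-loop).
The vertices on cycles are {scan, build, index, merge} — 4 in total.

4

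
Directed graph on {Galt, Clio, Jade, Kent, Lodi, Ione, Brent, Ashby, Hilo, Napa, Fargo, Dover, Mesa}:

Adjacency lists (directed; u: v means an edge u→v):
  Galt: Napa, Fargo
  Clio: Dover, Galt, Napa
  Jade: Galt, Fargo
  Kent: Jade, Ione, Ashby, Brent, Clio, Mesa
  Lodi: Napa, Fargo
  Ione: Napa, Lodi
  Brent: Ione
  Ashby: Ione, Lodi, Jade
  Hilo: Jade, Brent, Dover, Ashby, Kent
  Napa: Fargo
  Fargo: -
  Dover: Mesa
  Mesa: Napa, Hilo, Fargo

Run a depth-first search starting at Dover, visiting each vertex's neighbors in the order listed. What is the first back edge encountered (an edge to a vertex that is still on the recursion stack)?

DFS from Dover (visiting each vertex's neighbors in the order listed); mark gray on enter, black on exit:
Dover gray
  Mesa gray
    Napa gray
      Fargo gray
      Fargo black
    Napa black
    Hilo gray
      Jade gray
        Galt gray
          Galt→Napa: Napa black — skip
          Galt→Fargo: Fargo black — skip
        Galt black
        Jade→Fargo: Fargo black — skip
      Jade black
      Brent gray
        Ione gray
          Ione→Napa: Napa black — skip
          Lodi gray
            Lodi→Napa: Napa black — skip
            Lodi→Fargo: Fargo black — skip
          Lodi black
        Ione black
      Brent black
      Hilo→Dover: Dover is gray → back edge
First back edge: Hilo → Dover.

Hilo→Dover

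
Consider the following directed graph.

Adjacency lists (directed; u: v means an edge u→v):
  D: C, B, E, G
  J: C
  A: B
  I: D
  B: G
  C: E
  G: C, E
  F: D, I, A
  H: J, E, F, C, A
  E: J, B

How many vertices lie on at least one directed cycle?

5

A vertex is on a directed cycle iff it belongs to a strongly connected component of size ≥ 2 (or has a self-loop).
The vertices on cycles are {B, C, E, G, J} — 5 in total.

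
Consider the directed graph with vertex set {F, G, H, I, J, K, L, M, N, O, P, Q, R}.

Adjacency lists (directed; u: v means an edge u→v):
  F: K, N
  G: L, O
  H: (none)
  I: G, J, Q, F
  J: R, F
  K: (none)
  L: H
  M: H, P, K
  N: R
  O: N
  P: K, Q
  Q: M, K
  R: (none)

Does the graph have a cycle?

Yes

DFS with white/gray/black marking, starting from J:
J gray
  R gray
  R black
  F gray
    K gray
    K black
    N gray
      N→R: R black — skip
    N black
  F black
J black
G gray
  L gray
    H gray
    H black
  L black
  O gray
    O→N: N black — skip
  O black
G black
I gray
  I→G: G black — skip
  I→J: J black — skip
  Q gray
    M gray
      M→H: H black — skip
      P gray
        P→K: K black — skip
        P→Q: Q is gray → back edge
Back edge found, so a cycle exists: Q → M → P → Q.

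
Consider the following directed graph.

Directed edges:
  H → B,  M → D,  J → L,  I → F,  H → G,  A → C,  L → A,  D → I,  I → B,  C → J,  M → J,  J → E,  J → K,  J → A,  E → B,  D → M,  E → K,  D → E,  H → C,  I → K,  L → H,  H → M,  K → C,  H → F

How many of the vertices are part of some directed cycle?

A vertex is on a directed cycle iff it belongs to a strongly connected component of size ≥ 2 (or has a self-loop).
The vertices on cycles are {A, C, D, E, H, I, J, K, L, M} — 10 in total.

10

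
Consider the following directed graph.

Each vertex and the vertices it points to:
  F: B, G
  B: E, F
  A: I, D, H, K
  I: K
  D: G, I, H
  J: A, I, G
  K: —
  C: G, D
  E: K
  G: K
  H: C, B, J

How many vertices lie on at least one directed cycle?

A vertex is on a directed cycle iff it belongs to a strongly connected component of size ≥ 2 (or has a self-loop).
The vertices on cycles are {A, B, C, D, F, H, J} — 7 in total.

7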